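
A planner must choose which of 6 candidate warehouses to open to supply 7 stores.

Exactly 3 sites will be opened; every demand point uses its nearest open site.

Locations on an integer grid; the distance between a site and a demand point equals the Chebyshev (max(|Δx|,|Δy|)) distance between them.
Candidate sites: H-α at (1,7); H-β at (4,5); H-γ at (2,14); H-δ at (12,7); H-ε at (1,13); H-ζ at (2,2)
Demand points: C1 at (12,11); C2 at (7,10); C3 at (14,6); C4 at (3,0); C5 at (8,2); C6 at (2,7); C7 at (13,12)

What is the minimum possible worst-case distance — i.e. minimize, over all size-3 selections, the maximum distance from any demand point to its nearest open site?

Open {H-α, H-β, H-δ}.
  Farthest demand point is C2 at distance 5 (to H-β); all others are ≤ 5.
With {H-α, H-δ, H-ζ} the worst case is 5.
With {H-β, H-γ, H-δ} the worst case is 5.
No size-3 selection achieves below 5.

5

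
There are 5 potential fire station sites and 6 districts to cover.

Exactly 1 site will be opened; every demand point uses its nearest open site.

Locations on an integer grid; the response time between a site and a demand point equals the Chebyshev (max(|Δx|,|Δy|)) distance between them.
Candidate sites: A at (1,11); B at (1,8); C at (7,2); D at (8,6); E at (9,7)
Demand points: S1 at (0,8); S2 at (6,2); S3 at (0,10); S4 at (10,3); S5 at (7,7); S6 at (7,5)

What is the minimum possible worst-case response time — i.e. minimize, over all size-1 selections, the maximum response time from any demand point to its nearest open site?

Open {C}.
  Farthest demand point is S3 at response time 8 (to C); all others are ≤ 8.
With {D} the worst case is 8.
With {A} the worst case is 9.
No size-1 selection achieves below 8.

8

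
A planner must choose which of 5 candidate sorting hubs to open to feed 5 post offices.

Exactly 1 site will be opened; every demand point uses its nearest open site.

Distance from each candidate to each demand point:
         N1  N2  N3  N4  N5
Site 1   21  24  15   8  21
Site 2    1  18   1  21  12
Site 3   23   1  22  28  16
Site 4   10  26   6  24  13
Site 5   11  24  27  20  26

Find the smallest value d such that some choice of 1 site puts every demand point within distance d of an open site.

Open {Site 2}.
  Farthest demand point is N4 at distance 21 (to Site 2); all others are ≤ 21.
With {Site 1} the worst case is 24.
With {Site 4} the worst case is 26.
No size-1 selection achieves below 21.

21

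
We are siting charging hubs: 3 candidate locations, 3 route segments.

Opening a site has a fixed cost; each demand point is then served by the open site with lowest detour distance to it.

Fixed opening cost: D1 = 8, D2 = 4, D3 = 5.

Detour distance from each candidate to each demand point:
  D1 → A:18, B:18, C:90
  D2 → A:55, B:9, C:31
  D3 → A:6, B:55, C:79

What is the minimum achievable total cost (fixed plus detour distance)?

55

Open {D2, D3}: assign each demand point to its cheapest open site.
  A→D3 6, B→D2 9, C→D2 31
  detour distance 46, fixed 9 → total 55.
Compare {D1, D2, D3}: detour distance 46 + fixed 17 = 63.
Compare {D1, D2}: detour distance 58 + fixed 12 = 70.
Compare {D2}: detour distance 95 + fixed 4 = 99.
All other subsets cost ≥ 63. Minimum total cost: 55.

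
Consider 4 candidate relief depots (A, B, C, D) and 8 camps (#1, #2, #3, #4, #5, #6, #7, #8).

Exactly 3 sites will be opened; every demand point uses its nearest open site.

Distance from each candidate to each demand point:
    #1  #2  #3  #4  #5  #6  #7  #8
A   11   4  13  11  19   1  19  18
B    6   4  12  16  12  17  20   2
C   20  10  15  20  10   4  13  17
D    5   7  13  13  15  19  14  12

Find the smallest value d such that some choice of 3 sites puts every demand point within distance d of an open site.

13

Open {A, B, C}.
  Farthest demand point is #7 at distance 13 (to C); all others are ≤ 13.
With {A, C, D} the worst case is 13.
With {B, C, D} the worst case is 13.
No size-3 selection achieves below 13.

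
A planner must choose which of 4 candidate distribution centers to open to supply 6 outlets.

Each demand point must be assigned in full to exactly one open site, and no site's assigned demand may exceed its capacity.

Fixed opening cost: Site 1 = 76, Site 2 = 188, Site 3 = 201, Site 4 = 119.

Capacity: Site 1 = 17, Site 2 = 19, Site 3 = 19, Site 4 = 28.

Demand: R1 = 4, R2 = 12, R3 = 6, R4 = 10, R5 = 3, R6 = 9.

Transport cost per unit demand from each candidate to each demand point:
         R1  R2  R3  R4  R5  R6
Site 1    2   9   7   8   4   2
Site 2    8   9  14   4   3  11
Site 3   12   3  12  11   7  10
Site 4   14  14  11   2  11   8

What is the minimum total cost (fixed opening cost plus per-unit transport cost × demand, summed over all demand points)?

487

Open {Site 1, Site 4}; cheapest assignment that respects the capacities:
  Site 1 (cap 17, load 16): R1, R5, R6 — cost 4×2 + 3×4 + 9×2 = 38
  Site 4 (cap 28, load 28): R2, R3, R4 — cost 12×14 + 6×11 + 10×2 = 254
  Shipping 292, fixed 195 → total 487.
  Any other capacity-feasible assignment to {Site 1, Site 4} ships for at least 292.
Compare {Site 1, Site 3, Site 4}: its best feasible assignment gives total 556.
Compare {Site 3, Site 4}: its best feasible assignment gives total 583.
Every other set of open sites that can feasibly serve all demand totals ≥ 556 even under its best assignment. Minimum: 487.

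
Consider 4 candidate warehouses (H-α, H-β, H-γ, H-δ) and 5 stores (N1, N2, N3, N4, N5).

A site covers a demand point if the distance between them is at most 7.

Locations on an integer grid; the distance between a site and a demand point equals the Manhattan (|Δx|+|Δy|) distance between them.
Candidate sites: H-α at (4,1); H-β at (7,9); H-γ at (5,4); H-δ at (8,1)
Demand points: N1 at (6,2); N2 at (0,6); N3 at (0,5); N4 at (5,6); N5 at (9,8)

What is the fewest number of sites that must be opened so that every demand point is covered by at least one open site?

2

Coverage sets (demand points within 7 of each site):
  H-α: {N1, N4}
  H-β: {N4, N5}
  H-γ: {N1, N2, N3, N4}
  H-δ: {N1}
No single site covers all 5 demand points.
But {H-β, H-γ} covers everything, so the minimum is 2.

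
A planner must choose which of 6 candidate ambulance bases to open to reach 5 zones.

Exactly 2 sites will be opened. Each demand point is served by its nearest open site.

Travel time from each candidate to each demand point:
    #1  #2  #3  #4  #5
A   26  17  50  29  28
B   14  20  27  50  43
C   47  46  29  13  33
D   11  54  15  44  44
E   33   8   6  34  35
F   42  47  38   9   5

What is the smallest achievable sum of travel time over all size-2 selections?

Open {E, F}.
  #1→E 33, #2→E 8, #3→E 6, #4→F 9, #5→F 5  ⇒ total 61.
Compare {B, F}: total 75.
Compare {D, F}: total 87.
No size-2 selection does better; minimum is 61.

61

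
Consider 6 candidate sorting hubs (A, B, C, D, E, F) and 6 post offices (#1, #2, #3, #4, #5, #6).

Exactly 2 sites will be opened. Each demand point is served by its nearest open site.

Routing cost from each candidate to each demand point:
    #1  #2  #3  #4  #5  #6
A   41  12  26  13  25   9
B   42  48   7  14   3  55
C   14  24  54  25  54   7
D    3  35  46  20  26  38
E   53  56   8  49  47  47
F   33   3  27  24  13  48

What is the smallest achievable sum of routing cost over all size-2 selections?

Open {B, C}.
  #1→C 14, #2→C 24, #3→B 7, #4→B 14, #5→B 3, #6→C 7  ⇒ total 69.
Compare {A, B}: total 85.
Compare {A, D}: total 88.
No size-2 selection does better; minimum is 69.

69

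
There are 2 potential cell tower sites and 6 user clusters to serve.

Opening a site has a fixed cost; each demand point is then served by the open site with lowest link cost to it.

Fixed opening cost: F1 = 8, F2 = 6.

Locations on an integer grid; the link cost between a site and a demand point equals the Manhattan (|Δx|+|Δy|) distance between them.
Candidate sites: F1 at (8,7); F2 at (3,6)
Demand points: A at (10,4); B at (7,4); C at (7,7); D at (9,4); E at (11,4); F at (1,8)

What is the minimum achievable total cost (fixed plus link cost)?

36

Open {F1}: assign each demand point to its cheapest open site.
  A→F1 5, B→F1 4, C→F1 1, D→F1 4, E→F1 6, F→F1 8
  link cost 28, fixed 8 → total 36.
Compare {F1, F2}: link cost 24 + fixed 14 = 38.
Compare {F2}: link cost 42 + fixed 6 = 48.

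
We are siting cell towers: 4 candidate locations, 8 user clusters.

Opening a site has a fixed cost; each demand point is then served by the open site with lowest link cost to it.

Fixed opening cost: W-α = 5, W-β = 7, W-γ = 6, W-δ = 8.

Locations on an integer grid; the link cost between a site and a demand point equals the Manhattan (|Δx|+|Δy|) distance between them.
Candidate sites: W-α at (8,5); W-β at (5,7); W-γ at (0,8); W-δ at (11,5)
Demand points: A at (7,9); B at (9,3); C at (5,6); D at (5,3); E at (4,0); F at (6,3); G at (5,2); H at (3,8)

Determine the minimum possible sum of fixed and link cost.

Open {W-α, W-β}: assign each demand point to its cheapest open site.
  A→W-β 4, B→W-α 3, C→W-β 1, D→W-β 4, E→W-β 8, F→W-α 4, G→W-β 5, H→W-β 3
  link cost 32, fixed 12 → total 44.
Compare {W-β}: link cost 38 + fixed 7 = 45.
Compare {W-α}: link cost 44 + fixed 5 = 49.
Compare {W-β, W-δ}: link cost 34 + fixed 15 = 49.
All other subsets cost ≥ 45. Minimum total cost: 44.

44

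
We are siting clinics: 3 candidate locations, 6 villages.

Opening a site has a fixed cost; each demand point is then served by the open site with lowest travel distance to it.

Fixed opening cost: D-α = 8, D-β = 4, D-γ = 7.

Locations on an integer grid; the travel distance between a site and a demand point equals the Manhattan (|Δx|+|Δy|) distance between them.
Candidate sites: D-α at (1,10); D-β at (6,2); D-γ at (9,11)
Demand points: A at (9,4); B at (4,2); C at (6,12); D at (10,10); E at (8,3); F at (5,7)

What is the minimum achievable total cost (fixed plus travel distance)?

33

Open {D-β, D-γ}: assign each demand point to its cheapest open site.
  A→D-β 5, B→D-β 2, C→D-γ 4, D→D-γ 2, E→D-β 3, F→D-β 6
  travel distance 22, fixed 11 → total 33.
Compare {D-α, D-β, D-γ}: travel distance 22 + fixed 19 = 41.
Compare {D-β}: travel distance 38 + fixed 4 = 42.
Compare {D-α, D-β}: travel distance 32 + fixed 12 = 44.
All other subsets cost ≥ 41. Minimum total cost: 33.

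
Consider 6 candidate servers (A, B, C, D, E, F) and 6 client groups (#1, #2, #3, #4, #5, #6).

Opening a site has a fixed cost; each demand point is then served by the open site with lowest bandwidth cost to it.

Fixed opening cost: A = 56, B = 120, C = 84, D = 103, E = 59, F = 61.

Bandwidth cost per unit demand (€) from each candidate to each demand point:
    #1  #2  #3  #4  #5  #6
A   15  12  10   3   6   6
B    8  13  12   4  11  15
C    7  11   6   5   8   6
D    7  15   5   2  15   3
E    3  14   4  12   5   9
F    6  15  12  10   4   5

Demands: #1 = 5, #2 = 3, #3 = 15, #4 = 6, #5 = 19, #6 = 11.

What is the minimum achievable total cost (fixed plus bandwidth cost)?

Open {A, E}: assign each demand point to its cheapest open site.
  #1→E 5×3=15, #2→A 3×12=36, #3→E 15×4=60, #4→A 6×3=18, #5→E 19×5=95, #6→A 11×6=66
  bandwidth cost 290, fixed 115 → total 405.
Compare {D, E}: bandwidth cost 257 + fixed 162 = 419.
Compare {E, F}: bandwidth cost 308 + fixed 120 = 428.
Compare {D, F}: bandwidth cost 271 + fixed 164 = 435.
All other subsets cost ≥ 419. Minimum total cost: 405.

405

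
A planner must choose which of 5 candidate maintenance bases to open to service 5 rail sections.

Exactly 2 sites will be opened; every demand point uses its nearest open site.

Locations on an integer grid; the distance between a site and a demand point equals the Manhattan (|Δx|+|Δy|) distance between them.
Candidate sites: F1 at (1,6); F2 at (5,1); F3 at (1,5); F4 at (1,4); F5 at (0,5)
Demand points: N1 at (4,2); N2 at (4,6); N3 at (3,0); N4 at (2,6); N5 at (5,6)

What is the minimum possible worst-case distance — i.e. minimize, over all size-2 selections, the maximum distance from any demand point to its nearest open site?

Open {F1, F2}.
  Farthest demand point is N5 at distance 4 (to F1); all others are ≤ 4.
With {F2, F3} the worst case is 5.
With {F2, F4} the worst case is 5.
No size-2 selection achieves below 4.

4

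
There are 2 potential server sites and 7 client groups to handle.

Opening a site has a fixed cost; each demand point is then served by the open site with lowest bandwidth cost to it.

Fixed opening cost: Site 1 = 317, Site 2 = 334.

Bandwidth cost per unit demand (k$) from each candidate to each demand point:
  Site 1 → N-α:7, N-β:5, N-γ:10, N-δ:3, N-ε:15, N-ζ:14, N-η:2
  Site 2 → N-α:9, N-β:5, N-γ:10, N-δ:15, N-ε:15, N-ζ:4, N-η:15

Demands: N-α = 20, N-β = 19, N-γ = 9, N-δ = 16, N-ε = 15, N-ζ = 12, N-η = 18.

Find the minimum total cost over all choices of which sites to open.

Open {Site 1}: assign each demand point to its cheapest open site.
  N-α→Site 1 20×7=140, N-β→Site 1 19×5=95, N-γ→Site 1 9×10=90, N-δ→Site 1 16×3=48, N-ε→Site 1 15×15=225, N-ζ→Site 1 12×14=168, N-η→Site 1 18×2=36
  bandwidth cost 802, fixed 317 → total 1119.
Compare {Site 1, Site 2}: bandwidth cost 682 + fixed 651 = 1333.
Compare {Site 2}: bandwidth cost 1148 + fixed 334 = 1482.

1119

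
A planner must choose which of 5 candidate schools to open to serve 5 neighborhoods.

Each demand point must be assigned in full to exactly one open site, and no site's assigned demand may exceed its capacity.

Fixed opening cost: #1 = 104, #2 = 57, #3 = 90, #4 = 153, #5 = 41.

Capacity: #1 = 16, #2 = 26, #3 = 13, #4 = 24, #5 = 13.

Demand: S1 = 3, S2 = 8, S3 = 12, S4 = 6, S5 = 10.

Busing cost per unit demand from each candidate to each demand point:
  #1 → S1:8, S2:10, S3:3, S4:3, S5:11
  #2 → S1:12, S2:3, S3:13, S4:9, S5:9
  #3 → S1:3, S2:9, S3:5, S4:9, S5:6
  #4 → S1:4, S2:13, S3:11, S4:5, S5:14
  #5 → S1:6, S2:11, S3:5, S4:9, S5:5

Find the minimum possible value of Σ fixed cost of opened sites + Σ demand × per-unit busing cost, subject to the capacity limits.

Open {#1, #2, #5}; cheapest assignment that respects the capacities:
  #1 (cap 16, load 12): S3 — cost 12×3 = 36
  #2 (cap 26, load 14): S2, S4 — cost 8×3 + 6×9 = 78
  #5 (cap 13, load 13): S1, S5 — cost 3×6 + 10×5 = 68
  Shipping 182, fixed 202 → total 384.
  Any other capacity-feasible assignment to {#1, #2, #5} ships for at least 182.
Compare {#1, #2}: its best feasible assignment gives total 389.
Compare {#2, #3, #5}: its best feasible assignment gives total 394.
Every other set of open sites that can feasibly serve all demand totals ≥ 389 even under its best assignment. Minimum: 384.

384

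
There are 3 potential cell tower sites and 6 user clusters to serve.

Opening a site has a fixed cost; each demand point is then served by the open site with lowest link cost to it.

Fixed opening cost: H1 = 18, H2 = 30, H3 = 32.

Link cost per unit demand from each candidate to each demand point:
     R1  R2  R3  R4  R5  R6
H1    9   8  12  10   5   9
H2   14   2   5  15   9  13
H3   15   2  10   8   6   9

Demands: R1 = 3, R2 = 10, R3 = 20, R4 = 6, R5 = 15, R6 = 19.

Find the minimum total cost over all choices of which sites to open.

Open {H1, H2}: assign each demand point to its cheapest open site.
  R1→H1 3×9=27, R2→H2 10×2=20, R3→H2 20×5=100, R4→H1 6×10=60, R5→H1 15×5=75, R6→H1 19×9=171
  link cost 453, fixed 48 → total 501.
Compare {H1, H2, H3}: link cost 441 + fixed 80 = 521.
Compare {H2, H3}: link cost 471 + fixed 62 = 533.
Compare {H1, H3}: link cost 541 + fixed 50 = 591.
All other subsets cost ≥ 521. Minimum total cost: 501.

501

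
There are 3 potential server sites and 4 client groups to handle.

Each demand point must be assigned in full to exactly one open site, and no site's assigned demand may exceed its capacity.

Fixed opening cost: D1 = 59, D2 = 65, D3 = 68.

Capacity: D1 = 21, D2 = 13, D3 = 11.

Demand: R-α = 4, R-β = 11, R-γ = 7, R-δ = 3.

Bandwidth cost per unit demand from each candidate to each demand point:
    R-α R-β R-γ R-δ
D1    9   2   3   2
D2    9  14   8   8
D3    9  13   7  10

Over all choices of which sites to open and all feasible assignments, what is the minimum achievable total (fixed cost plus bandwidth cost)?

Open {D1, D2}; cheapest assignment that respects the capacities:
  D1 (cap 21, load 21): R-β, R-γ, R-δ — cost 11×2 + 7×3 + 3×2 = 49
  D2 (cap 13, load 4): R-α — cost 4×9 = 36
  Shipping 85, fixed 124 → total 209.
  Any other capacity-feasible assignment to {D1, D2} ships for at least 85.
Compare {D1, D3}: its best feasible assignment gives total 212.
Compare {D1, D2, D3}: its best feasible assignment gives total 277.
Every other set of open sites that can feasibly serve all demand totals ≥ 212 even under its best assignment. Minimum: 209.

209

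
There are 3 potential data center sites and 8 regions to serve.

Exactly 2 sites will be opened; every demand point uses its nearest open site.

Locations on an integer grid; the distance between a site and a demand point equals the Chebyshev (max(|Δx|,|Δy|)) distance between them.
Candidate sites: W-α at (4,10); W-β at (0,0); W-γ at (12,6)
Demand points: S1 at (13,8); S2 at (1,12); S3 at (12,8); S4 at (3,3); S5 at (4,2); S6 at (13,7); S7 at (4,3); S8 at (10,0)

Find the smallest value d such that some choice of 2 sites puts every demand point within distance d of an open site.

8

Open {W-α, W-γ}.
  Farthest demand point is S5 at distance 8 (to W-α); all others are ≤ 8.
With {W-α, W-β} the worst case is 10.
With {W-β, W-γ} the worst case is 11.
No size-2 selection achieves below 8.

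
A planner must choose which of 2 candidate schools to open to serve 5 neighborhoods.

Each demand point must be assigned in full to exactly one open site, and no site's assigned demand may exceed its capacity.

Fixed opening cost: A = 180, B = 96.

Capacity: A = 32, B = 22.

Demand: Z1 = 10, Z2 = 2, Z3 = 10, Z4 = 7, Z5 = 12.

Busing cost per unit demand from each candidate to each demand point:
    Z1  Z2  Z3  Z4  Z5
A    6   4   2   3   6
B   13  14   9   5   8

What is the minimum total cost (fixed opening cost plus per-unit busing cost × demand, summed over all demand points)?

Open {A, B}; cheapest assignment that respects the capacities:
  A (cap 32, load 29): Z1, Z2, Z3, Z4 — cost 10×6 + 2×4 + 10×2 + 7×3 = 109
  B (cap 22, load 12): Z5 — cost 12×8 = 96
  Shipping 205, fixed 276 → total 481.
  Any other capacity-feasible assignment to {A, B} ships for at least 205.
Total demand is 41 and no other set of sites has combined capacity ≥ 41, so {A, B} is the only feasible choice of open sites. Minimum: 481.

481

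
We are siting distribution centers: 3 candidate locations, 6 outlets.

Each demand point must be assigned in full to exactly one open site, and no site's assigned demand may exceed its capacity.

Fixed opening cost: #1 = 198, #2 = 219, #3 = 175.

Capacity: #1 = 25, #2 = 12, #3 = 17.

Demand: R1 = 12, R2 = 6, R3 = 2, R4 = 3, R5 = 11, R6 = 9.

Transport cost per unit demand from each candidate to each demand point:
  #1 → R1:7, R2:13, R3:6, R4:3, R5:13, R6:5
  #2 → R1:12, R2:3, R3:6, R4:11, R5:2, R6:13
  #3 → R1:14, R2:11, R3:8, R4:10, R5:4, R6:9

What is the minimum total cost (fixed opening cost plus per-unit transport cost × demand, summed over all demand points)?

804

Open {#1, #2, #3}; cheapest assignment that respects the capacities:
  #1 (cap 25, load 24): R1, R4, R6 — cost 12×7 + 3×3 + 9×5 = 138
  #2 (cap 12, load 8): R2, R3 — cost 6×3 + 2×6 = 30
  #3 (cap 17, load 11): R5 — cost 11×4 = 44
  Shipping 212, fixed 592 → total 804.
  Any other capacity-feasible assignment to {#1, #2, #3} ships for at least 212.
Total demand is 43 and no other set of sites has combined capacity ≥ 43, so {#1, #2, #3} is the only feasible choice of open sites. Minimum: 804.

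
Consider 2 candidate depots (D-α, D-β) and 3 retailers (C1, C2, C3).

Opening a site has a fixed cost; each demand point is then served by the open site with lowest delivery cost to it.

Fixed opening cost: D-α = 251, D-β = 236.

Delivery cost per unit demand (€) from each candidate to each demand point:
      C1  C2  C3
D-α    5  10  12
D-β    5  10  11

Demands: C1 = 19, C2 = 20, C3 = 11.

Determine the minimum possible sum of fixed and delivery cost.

Open {D-β}: assign each demand point to its cheapest open site.
  C1→D-β 19×5=95, C2→D-β 20×10=200, C3→D-β 11×11=121
  delivery cost 416, fixed 236 → total 652.
Compare {D-α}: delivery cost 427 + fixed 251 = 678.
Compare {D-α, D-β}: delivery cost 416 + fixed 487 = 903.

652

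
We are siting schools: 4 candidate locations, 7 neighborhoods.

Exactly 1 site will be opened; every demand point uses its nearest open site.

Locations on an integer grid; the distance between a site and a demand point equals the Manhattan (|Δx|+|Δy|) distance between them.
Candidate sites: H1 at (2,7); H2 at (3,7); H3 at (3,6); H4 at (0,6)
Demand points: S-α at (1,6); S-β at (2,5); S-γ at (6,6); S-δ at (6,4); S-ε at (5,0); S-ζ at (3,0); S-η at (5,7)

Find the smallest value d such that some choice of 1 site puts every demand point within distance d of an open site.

Open {H3}.
  Farthest demand point is S-ε at distance 8 (to H3); all others are ≤ 8.
With {H2} the worst case is 9.
With {H1} the worst case is 10.
No size-1 selection achieves below 8.

8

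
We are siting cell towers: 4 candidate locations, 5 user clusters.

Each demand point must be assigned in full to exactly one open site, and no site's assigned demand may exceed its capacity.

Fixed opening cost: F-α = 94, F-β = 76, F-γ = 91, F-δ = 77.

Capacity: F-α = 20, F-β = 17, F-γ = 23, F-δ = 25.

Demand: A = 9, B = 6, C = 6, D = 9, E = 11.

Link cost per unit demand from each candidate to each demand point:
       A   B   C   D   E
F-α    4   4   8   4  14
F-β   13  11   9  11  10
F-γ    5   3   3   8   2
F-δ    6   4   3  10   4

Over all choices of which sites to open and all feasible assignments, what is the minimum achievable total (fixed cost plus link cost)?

Open {F-α, F-γ}; cheapest assignment that respects the capacities:
  F-α (cap 20, load 18): A, D — cost 9×4 + 9×4 = 72
  F-γ (cap 23, load 23): B, C, E — cost 6×3 + 6×3 + 11×2 = 58
  Shipping 130, fixed 185 → total 315.
  Any other capacity-feasible assignment to {F-α, F-γ} ships for at least 130.
Compare {F-α, F-δ}: its best feasible assignment gives total 329.
Compare {F-γ, F-δ}: its best feasible assignment gives total 358.
Every other set of open sites that can feasibly serve all demand totals ≥ 329 even under its best assignment. Minimum: 315.

315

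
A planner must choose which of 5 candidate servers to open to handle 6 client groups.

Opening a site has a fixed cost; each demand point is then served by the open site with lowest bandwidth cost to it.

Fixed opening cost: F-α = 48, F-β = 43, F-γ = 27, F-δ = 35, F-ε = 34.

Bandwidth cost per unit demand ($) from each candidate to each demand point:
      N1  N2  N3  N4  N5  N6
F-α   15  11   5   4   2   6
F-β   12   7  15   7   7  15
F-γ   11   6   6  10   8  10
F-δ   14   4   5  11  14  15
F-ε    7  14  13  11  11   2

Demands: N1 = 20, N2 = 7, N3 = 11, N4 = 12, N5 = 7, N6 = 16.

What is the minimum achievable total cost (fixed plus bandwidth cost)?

434

Open {F-α, F-δ, F-ε}: assign each demand point to its cheapest open site.
  N1→F-ε 20×7=140, N2→F-δ 7×4=28, N3→F-α 11×5=55, N4→F-α 12×4=48, N5→F-α 7×2=14, N6→F-ε 16×2=32
  bandwidth cost 317, fixed 117 → total 434.
Compare {F-α, F-γ, F-ε}: bandwidth cost 331 + fixed 109 = 440.
Compare {F-α, F-ε}: bandwidth cost 366 + fixed 82 = 448.
Compare {F-α, F-γ, F-δ, F-ε}: bandwidth cost 317 + fixed 144 = 461.
All other subsets cost ≥ 440. Minimum total cost: 434.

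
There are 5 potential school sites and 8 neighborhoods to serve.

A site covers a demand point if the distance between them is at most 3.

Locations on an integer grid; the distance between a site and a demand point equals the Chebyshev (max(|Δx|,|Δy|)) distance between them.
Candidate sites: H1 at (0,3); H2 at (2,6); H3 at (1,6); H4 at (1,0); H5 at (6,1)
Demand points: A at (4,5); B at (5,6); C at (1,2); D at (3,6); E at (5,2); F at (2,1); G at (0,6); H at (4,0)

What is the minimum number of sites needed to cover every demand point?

3

Coverage sets (demand points within 3 of each site):
  H1: {C, D, F, G}
  H2: {A, B, D, G}
  H3: {A, D, G}
  H4: {C, F, H}
  H5: {E, H}
No 2 sites suffice: every size-2 union leaves at least one demand point uncovered.
But {H1, H2, H5} covers everything, so the minimum is 3.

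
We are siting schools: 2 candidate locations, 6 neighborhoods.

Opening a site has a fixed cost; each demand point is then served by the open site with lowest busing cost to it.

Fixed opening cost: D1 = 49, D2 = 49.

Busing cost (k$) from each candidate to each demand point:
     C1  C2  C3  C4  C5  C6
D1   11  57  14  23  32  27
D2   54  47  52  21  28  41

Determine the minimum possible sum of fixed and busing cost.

Open {D1}: assign each demand point to its cheapest open site.
  C1→D1 11, C2→D1 57, C3→D1 14, C4→D1 23, C5→D1 32, C6→D1 27
  busing cost 164, fixed 49 → total 213.
Compare {D1, D2}: busing cost 148 + fixed 98 = 246.
Compare {D2}: busing cost 243 + fixed 49 = 292.

213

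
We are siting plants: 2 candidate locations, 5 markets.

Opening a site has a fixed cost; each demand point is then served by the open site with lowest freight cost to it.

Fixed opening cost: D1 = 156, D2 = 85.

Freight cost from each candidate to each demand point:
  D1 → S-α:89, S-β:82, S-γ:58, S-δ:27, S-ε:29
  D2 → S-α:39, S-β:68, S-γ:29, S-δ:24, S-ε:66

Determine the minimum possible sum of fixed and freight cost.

Open {D2}: assign each demand point to its cheapest open site.
  S-α→D2 39, S-β→D2 68, S-γ→D2 29, S-δ→D2 24, S-ε→D2 66
  freight cost 226, fixed 85 → total 311.
Compare {D1, D2}: freight cost 189 + fixed 241 = 430.
Compare {D1}: freight cost 285 + fixed 156 = 441.

311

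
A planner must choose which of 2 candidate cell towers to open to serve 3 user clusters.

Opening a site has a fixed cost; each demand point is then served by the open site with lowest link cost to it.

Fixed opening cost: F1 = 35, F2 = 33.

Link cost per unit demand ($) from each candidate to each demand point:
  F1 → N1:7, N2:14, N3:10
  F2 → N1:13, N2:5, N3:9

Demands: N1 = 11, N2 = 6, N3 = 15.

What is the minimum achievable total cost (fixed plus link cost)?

310

Open {F1, F2}: assign each demand point to its cheapest open site.
  N1→F1 11×7=77, N2→F2 6×5=30, N3→F2 15×9=135
  link cost 242, fixed 68 → total 310.
Compare {F2}: link cost 308 + fixed 33 = 341.
Compare {F1}: link cost 311 + fixed 35 = 346.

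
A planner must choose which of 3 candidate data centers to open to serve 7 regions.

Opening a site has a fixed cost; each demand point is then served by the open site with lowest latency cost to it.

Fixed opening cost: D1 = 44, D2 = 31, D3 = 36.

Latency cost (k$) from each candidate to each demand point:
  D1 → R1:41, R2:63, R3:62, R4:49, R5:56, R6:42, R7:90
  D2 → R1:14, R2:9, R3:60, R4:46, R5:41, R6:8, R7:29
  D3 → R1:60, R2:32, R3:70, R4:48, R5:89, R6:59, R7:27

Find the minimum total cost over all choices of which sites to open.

Open {D2}: assign each demand point to its cheapest open site.
  R1→D2 14, R2→D2 9, R3→D2 60, R4→D2 46, R5→D2 41, R6→D2 8, R7→D2 29
  latency cost 207, fixed 31 → total 238.
Compare {D2, D3}: latency cost 205 + fixed 67 = 272.
Compare {D1, D2}: latency cost 207 + fixed 75 = 282.
Compare {D1, D2, D3}: latency cost 205 + fixed 111 = 316.
All other subsets cost ≥ 272. Minimum total cost: 238.

238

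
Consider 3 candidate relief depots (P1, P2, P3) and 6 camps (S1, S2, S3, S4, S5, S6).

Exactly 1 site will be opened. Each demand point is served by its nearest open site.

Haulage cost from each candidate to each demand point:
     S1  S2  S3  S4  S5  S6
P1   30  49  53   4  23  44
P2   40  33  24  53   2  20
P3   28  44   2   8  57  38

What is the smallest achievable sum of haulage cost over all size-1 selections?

Open {P2}.
  S1→P2 40, S2→P2 33, S3→P2 24, S4→P2 53, S5→P2 2, S6→P2 20  ⇒ total 172.
Compare {P3}: total 177.
Compare {P1}: total 203.

172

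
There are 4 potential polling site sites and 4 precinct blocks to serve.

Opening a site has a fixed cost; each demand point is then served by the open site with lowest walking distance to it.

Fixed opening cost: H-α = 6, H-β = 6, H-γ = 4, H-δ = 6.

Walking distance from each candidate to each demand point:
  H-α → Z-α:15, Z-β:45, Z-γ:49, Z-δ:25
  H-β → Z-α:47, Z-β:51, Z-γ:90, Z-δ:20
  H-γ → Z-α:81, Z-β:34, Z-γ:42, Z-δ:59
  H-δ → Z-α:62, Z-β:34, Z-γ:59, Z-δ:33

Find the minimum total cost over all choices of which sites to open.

Open {H-α, H-γ}: assign each demand point to its cheapest open site.
  Z-α→H-α 15, Z-β→H-γ 34, Z-γ→H-γ 42, Z-δ→H-α 25
  walking distance 116, fixed 10 → total 126.
Compare {H-α, H-β, H-γ}: walking distance 111 + fixed 16 = 127.
Compare {H-α, H-γ, H-δ}: walking distance 116 + fixed 16 = 132.
Compare {H-α, H-β, H-γ, H-δ}: walking distance 111 + fixed 22 = 133.
All other subsets cost ≥ 127. Minimum total cost: 126.

126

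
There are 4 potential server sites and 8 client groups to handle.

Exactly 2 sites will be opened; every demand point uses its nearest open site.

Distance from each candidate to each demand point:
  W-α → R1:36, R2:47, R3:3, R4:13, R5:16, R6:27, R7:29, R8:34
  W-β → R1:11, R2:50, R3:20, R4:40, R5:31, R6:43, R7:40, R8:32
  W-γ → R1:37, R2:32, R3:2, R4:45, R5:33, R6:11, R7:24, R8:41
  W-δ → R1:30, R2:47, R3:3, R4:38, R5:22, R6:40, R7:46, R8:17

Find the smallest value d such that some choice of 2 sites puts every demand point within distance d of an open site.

36

Open {W-α, W-γ}.
  Farthest demand point is R1 at distance 36 (to W-α); all others are ≤ 36.
With {W-γ, W-δ} the worst case is 38.
With {W-β, W-γ} the worst case is 40.
No size-2 selection achieves below 36.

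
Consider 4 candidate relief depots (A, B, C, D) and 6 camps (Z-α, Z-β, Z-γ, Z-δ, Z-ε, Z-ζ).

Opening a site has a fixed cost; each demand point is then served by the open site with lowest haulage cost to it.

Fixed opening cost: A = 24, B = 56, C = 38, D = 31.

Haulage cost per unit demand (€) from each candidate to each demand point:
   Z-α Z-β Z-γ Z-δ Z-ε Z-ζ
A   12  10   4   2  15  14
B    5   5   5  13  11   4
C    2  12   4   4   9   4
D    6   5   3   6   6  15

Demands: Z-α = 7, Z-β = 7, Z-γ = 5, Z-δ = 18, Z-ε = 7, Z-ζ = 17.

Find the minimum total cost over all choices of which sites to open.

Open {A, C, D}: assign each demand point to its cheapest open site.
  Z-α→C 7×2=14, Z-β→D 7×5=35, Z-γ→D 5×3=15, Z-δ→A 18×2=36, Z-ε→D 7×6=42, Z-ζ→C 17×4=68
  haulage cost 210, fixed 93 → total 303.
Compare {C, D}: haulage cost 246 + fixed 69 = 315.
Compare {A, C}: haulage cost 271 + fixed 62 = 333.
Compare {A, B, D}: haulage cost 231 + fixed 111 = 342.
All other subsets cost ≥ 315. Minimum total cost: 303.

303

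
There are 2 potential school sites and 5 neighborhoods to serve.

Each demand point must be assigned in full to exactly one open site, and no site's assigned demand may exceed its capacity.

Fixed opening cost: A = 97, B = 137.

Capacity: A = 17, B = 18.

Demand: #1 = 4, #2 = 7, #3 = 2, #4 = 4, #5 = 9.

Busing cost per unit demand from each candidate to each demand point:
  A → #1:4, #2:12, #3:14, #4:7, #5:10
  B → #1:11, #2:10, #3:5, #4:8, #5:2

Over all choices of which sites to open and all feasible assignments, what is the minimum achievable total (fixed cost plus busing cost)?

Open {A, B}; cheapest assignment that respects the capacities:
  A (cap 17, load 8): #1, #4 — cost 4×4 + 4×7 = 44
  B (cap 18, load 18): #2, #3, #5 — cost 7×10 + 2×5 + 9×2 = 98
  Shipping 142, fixed 234 → total 376.
  Any other capacity-feasible assignment to {A, B} ships for at least 142.
Total demand is 26 and no other set of sites has combined capacity ≥ 26, so {A, B} is the only feasible choice of open sites. Minimum: 376.

376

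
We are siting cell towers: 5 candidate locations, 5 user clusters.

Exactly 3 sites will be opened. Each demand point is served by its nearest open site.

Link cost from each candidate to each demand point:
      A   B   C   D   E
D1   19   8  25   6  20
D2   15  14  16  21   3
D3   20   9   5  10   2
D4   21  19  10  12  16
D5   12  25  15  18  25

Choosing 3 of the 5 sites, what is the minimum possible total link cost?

Open {D1, D3, D5}.
  A→D5 12, B→D1 8, C→D3 5, D→D1 6, E→D3 2  ⇒ total 33.
Compare {D1, D2, D3}: total 36.
Compare {D2, D3, D5}: total 38.
No size-3 selection does better; minimum is 33.

33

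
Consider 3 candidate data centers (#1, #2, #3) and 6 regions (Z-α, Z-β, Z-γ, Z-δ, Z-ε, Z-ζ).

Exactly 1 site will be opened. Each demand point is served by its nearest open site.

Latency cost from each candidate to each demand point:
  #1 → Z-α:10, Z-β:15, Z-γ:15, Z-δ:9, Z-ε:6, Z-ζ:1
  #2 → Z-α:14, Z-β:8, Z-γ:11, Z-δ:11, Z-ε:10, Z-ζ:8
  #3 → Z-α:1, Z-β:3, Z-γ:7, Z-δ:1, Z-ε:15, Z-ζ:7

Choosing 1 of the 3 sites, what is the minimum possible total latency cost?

34

Open {#3}.
  Z-α→#3 1, Z-β→#3 3, Z-γ→#3 7, Z-δ→#3 1, Z-ε→#3 15, Z-ζ→#3 7  ⇒ total 34.
Compare {#1}: total 56.
Compare {#2}: total 62.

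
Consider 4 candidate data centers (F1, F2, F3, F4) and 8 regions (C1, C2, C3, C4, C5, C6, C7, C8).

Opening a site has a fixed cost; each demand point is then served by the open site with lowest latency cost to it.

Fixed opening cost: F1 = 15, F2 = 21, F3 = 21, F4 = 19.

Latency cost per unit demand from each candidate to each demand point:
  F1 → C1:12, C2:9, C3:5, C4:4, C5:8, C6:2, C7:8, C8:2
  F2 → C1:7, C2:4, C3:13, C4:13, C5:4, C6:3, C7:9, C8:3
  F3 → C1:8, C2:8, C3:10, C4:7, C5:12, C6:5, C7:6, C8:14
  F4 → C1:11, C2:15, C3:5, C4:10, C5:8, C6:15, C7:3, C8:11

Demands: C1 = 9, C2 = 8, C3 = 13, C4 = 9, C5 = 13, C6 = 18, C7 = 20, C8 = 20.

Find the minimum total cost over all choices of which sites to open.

Open {F1, F2, F4}: assign each demand point to its cheapest open site.
  C1→F2 9×7=63, C2→F2 8×4=32, C3→F1 13×5=65, C4→F1 9×4=36, C5→F2 13×4=52, C6→F1 18×2=36, C7→F4 20×3=60, C8→F1 20×2=40
  latency cost 384, fixed 55 → total 439.
Compare {F1, F2, F3, F4}: latency cost 384 + fixed 76 = 460.
Compare {F1, F2, F3}: latency cost 444 + fixed 57 = 501.
Compare {F2, F3, F4}: latency cost 449 + fixed 61 = 510.
All other subsets cost ≥ 460. Minimum total cost: 439.

439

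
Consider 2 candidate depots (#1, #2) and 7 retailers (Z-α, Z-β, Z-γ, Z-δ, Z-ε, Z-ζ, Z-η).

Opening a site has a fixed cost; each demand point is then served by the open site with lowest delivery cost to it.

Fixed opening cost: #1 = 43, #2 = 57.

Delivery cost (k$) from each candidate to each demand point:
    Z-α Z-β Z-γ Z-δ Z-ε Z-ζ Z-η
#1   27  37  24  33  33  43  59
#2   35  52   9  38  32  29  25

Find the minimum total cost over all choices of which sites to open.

277

Open {#2}: assign each demand point to its cheapest open site.
  Z-α→#2 35, Z-β→#2 52, Z-γ→#2 9, Z-δ→#2 38, Z-ε→#2 32, Z-ζ→#2 29, Z-η→#2 25
  delivery cost 220, fixed 57 → total 277.
Compare {#1, #2}: delivery cost 192 + fixed 100 = 292.
Compare {#1}: delivery cost 256 + fixed 43 = 299.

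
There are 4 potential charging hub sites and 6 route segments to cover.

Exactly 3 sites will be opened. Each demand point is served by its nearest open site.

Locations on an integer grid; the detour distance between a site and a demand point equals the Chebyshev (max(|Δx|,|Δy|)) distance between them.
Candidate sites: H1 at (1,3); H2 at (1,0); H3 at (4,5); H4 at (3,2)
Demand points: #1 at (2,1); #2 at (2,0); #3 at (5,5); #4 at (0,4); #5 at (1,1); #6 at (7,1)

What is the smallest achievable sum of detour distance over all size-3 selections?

9

Open {H1, H2, H3}.
  #1→H2 1, #2→H2 1, #3→H3 1, #4→H1 1, #5→H2 1, #6→H3 4  ⇒ total 9.
Compare {H1, H2, H4}: total 11.
Compare {H1, H3, H4}: total 11.
No size-3 selection does better; minimum is 9.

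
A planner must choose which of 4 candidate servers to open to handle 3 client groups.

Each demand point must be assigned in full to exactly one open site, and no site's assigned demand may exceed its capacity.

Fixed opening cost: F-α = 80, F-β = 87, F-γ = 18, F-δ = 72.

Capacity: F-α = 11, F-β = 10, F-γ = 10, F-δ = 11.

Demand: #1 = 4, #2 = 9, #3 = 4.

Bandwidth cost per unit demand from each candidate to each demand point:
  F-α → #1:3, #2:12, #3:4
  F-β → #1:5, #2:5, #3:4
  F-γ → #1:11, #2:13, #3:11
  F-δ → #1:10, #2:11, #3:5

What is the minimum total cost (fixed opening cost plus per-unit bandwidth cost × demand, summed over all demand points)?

238

Open {F-β, F-γ}; cheapest assignment that respects the capacities:
  F-β (cap 10, load 9): #2 — cost 9×5 = 45
  F-γ (cap 10, load 8): #1, #3 — cost 4×11 + 4×11 = 88
  Shipping 133, fixed 105 → total 238.
  Any other capacity-feasible assignment to {F-β, F-γ} ships for at least 133.
Compare {F-α, F-β}: its best feasible assignment gives total 240.
Compare {F-α, F-γ}: its best feasible assignment gives total 243.
Every other set of open sites that can feasibly serve all demand totals ≥ 240 even under its best assignment. Minimum: 238.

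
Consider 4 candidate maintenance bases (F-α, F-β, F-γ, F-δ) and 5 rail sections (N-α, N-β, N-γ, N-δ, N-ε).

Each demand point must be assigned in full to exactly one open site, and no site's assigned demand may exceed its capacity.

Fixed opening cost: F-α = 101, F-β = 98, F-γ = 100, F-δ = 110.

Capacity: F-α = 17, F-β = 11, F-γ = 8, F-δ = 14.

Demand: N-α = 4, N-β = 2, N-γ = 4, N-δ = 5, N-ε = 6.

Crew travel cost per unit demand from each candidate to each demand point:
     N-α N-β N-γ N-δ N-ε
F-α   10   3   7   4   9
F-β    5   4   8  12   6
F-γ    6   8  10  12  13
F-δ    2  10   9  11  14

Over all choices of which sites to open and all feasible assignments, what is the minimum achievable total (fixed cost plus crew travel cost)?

Open {F-α, F-β}; cheapest assignment that respects the capacities:
  F-α (cap 17, load 11): N-β, N-γ, N-δ — cost 2×3 + 4×7 + 5×4 = 54
  F-β (cap 11, load 10): N-α, N-ε — cost 4×5 + 6×6 = 56
  Shipping 110, fixed 199 → total 309.
  Any other capacity-feasible assignment to {F-α, F-β} ships for at least 110.
Compare {F-α, F-δ}: its best feasible assignment gives total 327.
Compare {F-α, F-γ}: its best feasible assignment gives total 333.
Every other set of open sites that can feasibly serve all demand totals ≥ 327 even under its best assignment. Minimum: 309.

309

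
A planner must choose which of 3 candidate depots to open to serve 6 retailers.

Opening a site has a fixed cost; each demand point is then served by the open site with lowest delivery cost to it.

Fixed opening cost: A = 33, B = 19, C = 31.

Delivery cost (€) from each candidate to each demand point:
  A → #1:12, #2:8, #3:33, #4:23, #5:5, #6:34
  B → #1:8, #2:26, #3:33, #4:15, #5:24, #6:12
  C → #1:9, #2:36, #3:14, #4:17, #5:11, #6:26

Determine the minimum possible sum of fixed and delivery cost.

133

Open {A, B}: assign each demand point to its cheapest open site.
  #1→B 8, #2→A 8, #3→A 33, #4→B 15, #5→A 5, #6→B 12
  delivery cost 81, fixed 52 → total 133.
Compare {B, C}: delivery cost 86 + fixed 50 = 136.
Compare {B}: delivery cost 118 + fixed 19 = 137.
Compare {A, C}: delivery cost 79 + fixed 64 = 143.
All other subsets cost ≥ 136. Minimum total cost: 133.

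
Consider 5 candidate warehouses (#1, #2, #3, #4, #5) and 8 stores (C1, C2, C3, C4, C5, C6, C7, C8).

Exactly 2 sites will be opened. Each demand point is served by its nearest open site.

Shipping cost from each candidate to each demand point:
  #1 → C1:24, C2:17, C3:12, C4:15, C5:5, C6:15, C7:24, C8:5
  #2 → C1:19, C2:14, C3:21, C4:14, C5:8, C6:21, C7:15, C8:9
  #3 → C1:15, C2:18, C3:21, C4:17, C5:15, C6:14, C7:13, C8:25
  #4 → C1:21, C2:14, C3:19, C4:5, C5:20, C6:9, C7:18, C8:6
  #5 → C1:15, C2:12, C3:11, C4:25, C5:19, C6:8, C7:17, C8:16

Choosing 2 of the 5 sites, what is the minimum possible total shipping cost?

Open {#1, #5}.
  C1→#5 15, C2→#5 12, C3→#5 11, C4→#1 15, C5→#1 5, C6→#5 8, C7→#5 17, C8→#1 5  ⇒ total 88.
Compare {#1, #4}: total 89.
Compare {#2, #5}: total 92.
No size-2 selection does better; minimum is 88.

88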